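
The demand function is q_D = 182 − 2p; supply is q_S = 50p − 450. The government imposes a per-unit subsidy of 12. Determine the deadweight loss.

In inverse form: demand p = 91 − 0.5q, supply p = 9 + 0.02q.
Competitive equilibrium: 91 − 0.5q = 9 + 0.02q → q* = 157.6923, p* = 12.1538.
The subsidy lowers effective supply by 12: p = 0.02q − 3.
New quantity: 91 − 0.5q = 0.02q − 3 → q' = 180.7692.
Overproduction Δq = 180.7692 − 157.6923 = 23.0769; wedge = subsidy = 12.
Welfare loss = ½ × 23.0769 × 12 = 138.46.

138.46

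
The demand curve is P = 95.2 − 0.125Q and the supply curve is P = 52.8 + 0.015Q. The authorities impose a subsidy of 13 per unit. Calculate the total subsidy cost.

5144.29

Competitive equilibrium: 95.2 − 0.125Q = 52.8 + 0.015Q → Q* = 302.8571, P* = 57.3429.
The subsidy lowers effective supply by 13: P = 39.8 + 0.015Q.
New quantity: 95.2 − 0.125Q = 39.8 + 0.015Q → Q' = 395.7143.
Total subsidy cost = 13 × 395.7143 = 5144.29.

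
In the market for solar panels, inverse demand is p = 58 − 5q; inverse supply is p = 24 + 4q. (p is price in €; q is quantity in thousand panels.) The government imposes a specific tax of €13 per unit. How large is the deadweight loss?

Competitive equilibrium: 58 − 5q = 24 + 4q → q* = 3.7778, p* = 39.1111.
With the tax, the buyer price exceeds the seller price by 13: (58 − 5q) − (24 + 4q) = 13 → q' = 2.3333.
Δq = 3.7778 − 2.3333 = 1.4445; the wedge equals the tax, 13.
DWL = ½ × 1.4445 × 13 = €9.39 thousand.

€9.39 thousand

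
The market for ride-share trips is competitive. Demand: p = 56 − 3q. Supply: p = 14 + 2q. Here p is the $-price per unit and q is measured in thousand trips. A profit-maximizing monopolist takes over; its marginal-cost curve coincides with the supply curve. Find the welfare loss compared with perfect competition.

$24.81 thousand

Competitive equilibrium: 56 − 3q = 14 + 2q → q* = 8.4, p* = 30.8.
Marginal revenue: MR = 56 − 6q. Set MR = MC: 56 − 6q = 14 + 2q → q_m = 5.25.
Price p_m = 56 − 3·5.25 = 40.25; MC(q_m) = 14 + 2·5.25 = 24.5.
Competitive q* = 8.4, so Δq = 3.15; wedge = 40.25 − 24.5 = 15.75.
Welfare loss = ½ × 3.15 × 15.75 = $24.81 thousand.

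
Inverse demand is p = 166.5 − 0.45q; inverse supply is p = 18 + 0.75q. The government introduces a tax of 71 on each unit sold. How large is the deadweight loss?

Competitive equilibrium: 166.5 − 0.45q = 18 + 0.75q → q* = 123.75, p* = 110.8125.
With the tax, the buyer price exceeds the seller price by 71: (166.5 − 0.45q) − (18 + 0.75q) = 71 → q' = 64.5833.
Δq = 123.75 − 64.5833 = 59.1667; the wedge equals the tax, 71.
Welfare loss = ½ × 59.1667 × 71 = 2100.42.

2100.42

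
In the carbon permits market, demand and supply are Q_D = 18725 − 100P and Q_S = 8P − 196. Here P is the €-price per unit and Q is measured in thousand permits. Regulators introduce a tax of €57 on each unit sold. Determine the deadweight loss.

€12033.33 thousand

In inverse form: demand P = 187.25 − 0.01Q, supply P = 24.5 + 0.125Q.
Competitive equilibrium: 187.25 − 0.01Q = 24.5 + 0.125Q → Q* = 1205.55556, P* = 175.19444.
With the tax, the buyer price exceeds the seller price by 57: (187.25 − 0.01Q) − (24.5 + 0.125Q) = 57 → Q' = 783.33333.
ΔQ = 1205.55556 − 783.33333 = 422.22223; the wedge equals the tax, 57.
Deadweight loss = ½ × 422.22223 × 57 = €12033.33 thousand.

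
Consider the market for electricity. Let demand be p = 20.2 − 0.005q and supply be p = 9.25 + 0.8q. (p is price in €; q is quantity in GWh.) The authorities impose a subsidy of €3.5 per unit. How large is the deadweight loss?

Competitive equilibrium: 20.2 − 0.005q = 9.25 + 0.8q → q* = 13.6025, p* = 20.132.
The subsidy lowers effective supply by 3.5: p = 5.75 + 0.8q.
New quantity: 20.2 − 0.005q = 5.75 + 0.8q → q' = 17.9503.
Overproduction Δq = 17.9503 − 13.6025 = 4.3478; wedge = subsidy = 3.5.
Welfare loss = ½ × 4.3478 × 3.5 = €7.61.

€7.61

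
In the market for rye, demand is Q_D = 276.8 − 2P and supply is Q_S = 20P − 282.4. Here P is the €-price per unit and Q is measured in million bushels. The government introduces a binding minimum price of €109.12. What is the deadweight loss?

In inverse form: demand P = 138.4 − 0.5Q, supply P = 14.12 + 0.05Q.
Competitive equilibrium: 138.4 − 0.5Q = 14.12 + 0.05Q → Q* = 225.9636, P* = 25.4182.
At the floor P = 109.12, quantity demanded = (138.4 − 109.12)/0.5 = 58.56.
Sellers' marginal cost at Q' = 58.56: 14.12 + 0.05·58.56 = 17.048.
ΔQ = 225.9636 − 58.56 = 167.4036; wedge = 109.12 − 17.048 = 92.072.
The triangle = ½ × 167.4036 × 92.072 = €7706.59 million.

€7706.59 million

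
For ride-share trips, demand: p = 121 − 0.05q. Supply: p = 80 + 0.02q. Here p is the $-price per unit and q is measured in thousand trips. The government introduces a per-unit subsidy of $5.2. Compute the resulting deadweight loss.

$193.14 thousand

Competitive equilibrium: 121 − 0.05q = 80 + 0.02q → q* = 585.7143, p* = 91.7143.
The subsidy lowers effective supply by 5.2: p = 74.8 + 0.02q.
New quantity: 121 − 0.05q = 74.8 + 0.02q → q' = 660.
Overproduction Δq = 660 − 585.7143 = 74.2857; wedge = subsidy = 5.2.
DWL = ½ × 74.2857 × 5.2 = $193.14 thousand.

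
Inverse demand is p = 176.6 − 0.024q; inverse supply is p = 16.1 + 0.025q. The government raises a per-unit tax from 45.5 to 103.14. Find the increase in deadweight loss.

Competitive equilibrium: 176.6 − 0.024q = 16.1 + 0.025q → q* = 3275.5102, p* = 97.9878.
For a per-unit tax t: Δq = t/0.049, so DWL = ½·t·(t/0.049) = t²/0.098.
At t = 45.5: DWL = 21125. At t = 103.14: DWL = 108549.588.
Increase = 108549.588 − 21125 = 87424.59.

87424.59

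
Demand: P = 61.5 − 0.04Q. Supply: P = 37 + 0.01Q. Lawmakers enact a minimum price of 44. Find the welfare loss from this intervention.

68.91

Competitive equilibrium: 61.5 − 0.04Q = 37 + 0.01Q → Q* = 490, P* = 41.9.
At the floor P = 44, quantity demanded = (61.5 − 44)/0.04 = 437.5.
Sellers' marginal cost at Q' = 437.5: 37 + 0.01·437.5 = 41.375.
ΔQ = 490 − 437.5 = 52.5; wedge = 44 − 41.375 = 2.625.
DWL = ½ × 52.5 × 2.625 = 68.91.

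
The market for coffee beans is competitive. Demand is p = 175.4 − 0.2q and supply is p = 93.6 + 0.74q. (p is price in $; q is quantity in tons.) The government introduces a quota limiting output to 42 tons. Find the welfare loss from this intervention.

$952.65

Competitive equilibrium: 175.4 − 0.2q = 93.6 + 0.74q → q* = 87.0213, p* = 157.9957.
At q = 42: demand price = 175.4 − 0.2·42 = 167; supply price = 93.6 + 0.74·42 = 124.68.
Δq = 87.0213 − 42 = 45.0213; wedge = 167 − 124.68 = 42.32.
DWL = ½ × 45.0213 × 42.32 = $952.65.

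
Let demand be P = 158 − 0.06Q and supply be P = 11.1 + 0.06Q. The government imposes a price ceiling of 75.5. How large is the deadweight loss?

1365.04

Competitive equilibrium: 158 − 0.06Q = 11.1 + 0.06Q → Q* = 1224.1667, P* = 84.55.
At the ceiling P = 75.5, quantity supplied = (75.5 − 11.1)/0.06 = 1073.3333.
Willingness to pay at Q' = 1073.3333: 158 − 0.06·1073.3333 = 93.6.
ΔQ = 1224.1667 − 1073.3333 = 150.8334; wedge = 93.6 − 75.5 = 18.1.
DWL = ½ × 150.8334 × 18.1 = 1365.04.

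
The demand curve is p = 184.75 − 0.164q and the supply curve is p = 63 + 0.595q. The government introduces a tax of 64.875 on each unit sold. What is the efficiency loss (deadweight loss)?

Competitive equilibrium: 184.75 − 0.164q = 63 + 0.595q → q* = 160.4084, p* = 158.443.
With the tax, the buyer price exceeds the seller price by 64.875: (184.75 − 0.164q) − (63 + 0.595q) = 64.875 → q' = 74.9341.
Δq = 160.4084 − 74.9341 = 85.4743; the wedge equals the tax, 64.875.
The triangle = ½ × 85.4743 × 64.875 = 2772.57.

2772.57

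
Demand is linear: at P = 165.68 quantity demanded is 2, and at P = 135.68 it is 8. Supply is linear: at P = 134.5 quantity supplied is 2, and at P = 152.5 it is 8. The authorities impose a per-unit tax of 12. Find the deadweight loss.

9

Demand slope = (135.68 − 165.68)/(8 − 2) = −5, so P = 175.68 − 5Q.
Supply slope = (152.5 − 134.5)/(8 − 2) = 3, so P = 128.5 + 3Q.
Competitive equilibrium: 175.68 − 5Q = 128.5 + 3Q → Q* = 5.8975, P* = 146.1925.
With the tax, the buyer price exceeds the seller price by 12: (175.68 − 5Q) − (128.5 + 3Q) = 12 → Q' = 4.3975.
ΔQ = 5.8975 − 4.3975 = 1.5; the wedge equals the tax, 12.
Deadweight loss = ½ × 1.5 × 12 = 9.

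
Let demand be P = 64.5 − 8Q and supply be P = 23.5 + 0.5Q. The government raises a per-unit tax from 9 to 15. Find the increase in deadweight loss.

8.47

Competitive equilibrium: 64.5 − 8Q = 23.5 + 0.5Q → Q* = 4.8235, P* = 25.9118.
For a per-unit tax t: ΔQ = t/8.5, so DWL = ½·t·(t/8.5) = t²/17.
At t = 9: DWL = 4.765. At t = 15: DWL = 13.235.
Increase = 13.235 − 4.765 = 8.47.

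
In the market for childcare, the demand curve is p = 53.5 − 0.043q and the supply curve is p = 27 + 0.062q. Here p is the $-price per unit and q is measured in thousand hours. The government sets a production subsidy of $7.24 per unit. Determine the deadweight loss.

$249.61 thousand

Competitive equilibrium: 53.5 − 0.043q = 27 + 0.062q → q* = 252.381, p* = 42.6476.
The subsidy lowers effective supply by 7.24: p = 19.76 + 0.062q.
New quantity: 53.5 − 0.043q = 19.76 + 0.062q → q' = 321.3333.
Overproduction Δq = 321.3333 − 252.381 = 68.9523; wedge = subsidy = 7.24.
Welfare loss = ½ × 68.9523 × 7.24 = $249.61 thousand.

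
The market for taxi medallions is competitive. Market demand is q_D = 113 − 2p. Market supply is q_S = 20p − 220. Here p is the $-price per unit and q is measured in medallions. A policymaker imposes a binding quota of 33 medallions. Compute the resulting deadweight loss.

In inverse form: demand p = 56.5 − 0.5q, supply p = 11 + 0.05q.
Competitive equilibrium: 56.5 − 0.5q = 11 + 0.05q → q* = 82.7273, p* = 15.1364.
At q = 33: demand price = 56.5 − 0.5·33 = 40; supply price = 11 + 0.05·33 = 12.65.
Δq = 82.7273 − 33 = 49.7273; wedge = 40 − 12.65 = 27.35.
Welfare loss = ½ × 49.7273 × 27.35 = $680.02.

$680.02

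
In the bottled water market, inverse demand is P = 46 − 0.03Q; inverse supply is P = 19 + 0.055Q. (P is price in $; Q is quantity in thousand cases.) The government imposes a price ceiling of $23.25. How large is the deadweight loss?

Competitive equilibrium: 46 − 0.03Q = 19 + 0.055Q → Q* = 317.6471, P* = 36.4706.
At the ceiling P = 23.25, quantity supplied = (23.25 − 19)/0.055 = 77.2727.
Willingness to pay at Q' = 77.2727: 46 − 0.03·77.2727 = 43.6818.
ΔQ = 317.6471 − 77.2727 = 240.3744; wedge = 43.6818 − 23.25 = 20.4318.
Welfare loss = ½ × 240.3744 × 20.4318 = $2455.64 thousand.

$2455.64 thousand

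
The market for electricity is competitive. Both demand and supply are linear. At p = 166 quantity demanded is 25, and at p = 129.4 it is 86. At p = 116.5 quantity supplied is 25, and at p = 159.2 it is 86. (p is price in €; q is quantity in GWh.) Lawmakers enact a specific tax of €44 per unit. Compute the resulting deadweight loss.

Demand slope = (129.4 − 166)/(86 − 25) = −0.6, so p = 181 − 0.6q.
Supply slope = (159.2 − 116.5)/(86 − 25) = 0.7, so p = 99 + 0.7q.
Competitive equilibrium: 181 − 0.6q = 99 + 0.7q → q* = 63.07692, p* = 143.15385.
With the tax, the buyer price exceeds the seller price by 44: (181 − 0.6q) − (99 + 0.7q) = 44 → q' = 29.23077.
Δq = 63.07692 − 29.23077 = 33.84615; the wedge equals the tax, 44.
Deadweight loss = ½ × 33.84615 × 44 = €744.62.

€744.62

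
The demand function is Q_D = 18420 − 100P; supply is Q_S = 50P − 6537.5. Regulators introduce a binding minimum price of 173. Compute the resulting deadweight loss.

6567.04

In inverse form: demand P = 184.2 − 0.01Q, supply P = 130.75 + 0.02Q.
Competitive equilibrium: 184.2 − 0.01Q = 130.75 + 0.02Q → Q* = 1781.6667, P* = 166.3833.
At the floor P = 173, quantity demanded = (184.2 − 173)/0.01 = 1120.
Sellers' marginal cost at Q' = 1120: 130.75 + 0.02·1120 = 153.15.
ΔQ = 1781.6667 − 1120 = 661.6667; wedge = 173 − 153.15 = 19.85.
The triangle = ½ × 661.6667 × 19.85 = 6567.04.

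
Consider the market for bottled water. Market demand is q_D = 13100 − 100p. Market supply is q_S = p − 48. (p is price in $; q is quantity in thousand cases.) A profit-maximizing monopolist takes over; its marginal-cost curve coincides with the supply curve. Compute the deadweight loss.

$0.33 thousand

In inverse form: demand p = 131 − 0.01q, supply p = 48 + q.
Competitive equilibrium: 131 − 0.01q = 48 + q → q* = 82.1782, p* = 130.1782.
Marginal revenue: MR = 131 − 0.02q. Set MR = MC: 131 − 0.02q = 48 + q → q_m = 81.3725.
Price p_m = 131 − 0.01·81.3725 = 130.1863; MC(q_m) = 48 + 1·81.3725 = 129.3725.
Competitive q* = 82.1782, so Δq = 0.8057; wedge = 130.1863 − 129.3725 = 0.8138.
Welfare loss = ½ × 0.8057 × 0.8138 = $0.33 thousand.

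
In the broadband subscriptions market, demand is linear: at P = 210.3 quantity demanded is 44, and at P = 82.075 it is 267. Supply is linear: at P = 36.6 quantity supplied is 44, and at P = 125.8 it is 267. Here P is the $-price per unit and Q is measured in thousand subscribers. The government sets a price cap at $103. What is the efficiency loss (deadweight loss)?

Demand slope = (82.075 − 210.3)/(267 − 44) = −0.575, so P = 235.6 − 0.575Q.
Supply slope = (125.8 − 36.6)/(267 − 44) = 0.4, so P = 19 + 0.4Q.
Competitive equilibrium: 235.6 − 0.575Q = 19 + 0.4Q → Q* = 222.1538, P* = 107.8615.
At the ceiling P = 103, quantity supplied = (103 − 19)/0.4 = 210.
Willingness to pay at Q' = 210: 235.6 − 0.575·210 = 114.85.
ΔQ = 222.1538 − 210 = 12.1538; wedge = 114.85 − 103 = 11.85.
Deadweight loss = ½ × 12.1538 × 11.85 = $72.01 thousand.

$72.01 thousand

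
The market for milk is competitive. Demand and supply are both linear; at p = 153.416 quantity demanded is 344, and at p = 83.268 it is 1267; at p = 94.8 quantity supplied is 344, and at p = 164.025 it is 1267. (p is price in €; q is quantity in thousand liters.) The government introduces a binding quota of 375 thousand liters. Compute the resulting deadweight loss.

€9632.40 thousand

Demand slope = (83.268 − 153.416)/(1267 − 344) = −0.076, so p = 179.56 − 0.076q.
Supply slope = (164.025 − 94.8)/(1267 − 344) = 0.075, so p = 69 + 0.075q.
Competitive equilibrium: 179.56 − 0.076q = 69 + 0.075q → q* = 732.1854, p* = 123.9139.
At q = 375: demand price = 179.56 − 0.076·375 = 151.06; supply price = 69 + 0.075·375 = 97.125.
Δq = 732.1854 − 375 = 357.1854; wedge = 151.06 − 97.125 = 53.935.
Deadweight loss = ½ × 357.1854 × 53.935 = €9632.40 thousand.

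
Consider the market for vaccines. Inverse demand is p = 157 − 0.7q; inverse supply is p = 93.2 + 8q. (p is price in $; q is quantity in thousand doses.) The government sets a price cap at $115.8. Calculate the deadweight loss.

Competitive equilibrium: 157 − 0.7q = 93.2 + 8q → q* = 7.3333, p* = 151.8667.
At the ceiling p = 115.8, quantity supplied = (115.8 − 93.2)/8 = 2.825.
Willingness to pay at q' = 2.825: 157 − 0.7·2.825 = 155.0225.
Δq = 7.3333 − 2.825 = 4.5083; wedge = 155.0225 − 115.8 = 39.2225.
Welfare loss = ½ × 4.5083 × 39.2225 = $88.41 thousand.

$88.41 thousand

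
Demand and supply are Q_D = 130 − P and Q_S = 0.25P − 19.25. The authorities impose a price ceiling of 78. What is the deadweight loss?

In inverse form: demand P = 130 − Q, supply P = 77 + 4Q.
Competitive equilibrium: 130 − Q = 77 + 4Q → Q* = 10.6, P* = 119.4.
At the ceiling P = 78, quantity supplied = (78 − 77)/4 = 0.25.
Willingness to pay at Q' = 0.25: 130 − 1·0.25 = 129.75.
ΔQ = 10.6 − 0.25 = 10.35; wedge = 129.75 − 78 = 51.75.
Welfare loss = ½ × 10.35 × 51.75 = 267.81.

267.81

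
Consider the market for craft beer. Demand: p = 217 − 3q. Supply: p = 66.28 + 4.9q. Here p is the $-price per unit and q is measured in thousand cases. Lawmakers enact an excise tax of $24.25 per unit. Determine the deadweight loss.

Competitive equilibrium: 217 − 3q = 66.28 + 4.9q → q* = 19.0785, p* = 159.7646.
With the tax, the buyer price exceeds the seller price by 24.25: (217 − 3q) − (66.28 + 4.9q) = 24.25 → q' = 16.0089.
Δq = 19.0785 − 16.0089 = 3.0696; the wedge equals the tax, 24.25.
DWL = ½ × 3.0696 × 24.25 = $37.22 thousand.

$37.22 thousand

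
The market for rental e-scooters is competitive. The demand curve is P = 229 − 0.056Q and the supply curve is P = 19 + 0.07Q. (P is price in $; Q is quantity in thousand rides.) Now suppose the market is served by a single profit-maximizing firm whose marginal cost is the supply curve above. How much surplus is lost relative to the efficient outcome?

Competitive equilibrium: 229 − 0.056Q = 19 + 0.07Q → Q* = 1666.6667, P* = 135.6667.
Marginal revenue: MR = 229 − 0.112Q. Set MR = MC: 229 − 0.112Q = 19 + 0.07Q → Q_m = 1153.8462.
Price P_m = 229 − 0.056·1153.8462 = 164.3846; MC(Q_m) = 19 + 0.07·1153.8462 = 99.7692.
Competitive Q* = 1666.6667, so ΔQ = 512.8205; wedge = 164.3846 − 99.7692 = 64.6154.
The triangle = ½ × 512.8205 × 64.6154 = $16568.05 thousand.

$16568.05 thousand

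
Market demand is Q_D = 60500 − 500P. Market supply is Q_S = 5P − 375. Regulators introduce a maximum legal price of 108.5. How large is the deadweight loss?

In inverse form: demand P = 121 − 0.002Q, supply P = 75 + 0.2Q.
Competitive equilibrium: 121 − 0.002Q = 75 + 0.2Q → Q* = 227.7228, P* = 120.5446.
At the ceiling P = 108.5, quantity supplied = (108.5 − 75)/0.2 = 167.5.
Willingness to pay at Q' = 167.5: 121 − 0.002·167.5 = 120.665.
ΔQ = 227.7228 − 167.5 = 60.2228; wedge = 120.665 − 108.5 = 12.165.
The triangle = ½ × 60.2228 × 12.165 = 366.31.

366.31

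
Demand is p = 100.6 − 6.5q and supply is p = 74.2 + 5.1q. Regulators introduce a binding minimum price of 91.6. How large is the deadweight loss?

4.61

Competitive equilibrium: 100.6 − 6.5q = 74.2 + 5.1q → q* = 2.2759, p* = 85.8069.
At the floor p = 91.6, quantity demanded = (100.6 − 91.6)/6.5 = 1.3846.
Sellers' marginal cost at q' = 1.3846: 74.2 + 5.1·1.3846 = 81.2615.
Δq = 2.2759 − 1.3846 = 0.8913; wedge = 91.6 − 81.2615 = 10.3385.
The triangle = ½ × 0.8913 × 10.3385 = 4.61.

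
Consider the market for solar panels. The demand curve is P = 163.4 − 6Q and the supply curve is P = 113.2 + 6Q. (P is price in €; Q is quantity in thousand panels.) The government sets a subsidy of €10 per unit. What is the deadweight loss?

€4.17 thousand

Competitive equilibrium: 163.4 − 6Q = 113.2 + 6Q → Q* = 4.1833, P* = 138.3.
The subsidy lowers effective supply by 10: P = 103.2 + 6Q.
New quantity: 163.4 − 6Q = 103.2 + 6Q → Q' = 5.0167.
Overproduction ΔQ = 5.0167 − 4.1833 = 0.8334; wedge = subsidy = 10.
Welfare loss = ½ × 0.8334 × 10 = €4.17 thousand.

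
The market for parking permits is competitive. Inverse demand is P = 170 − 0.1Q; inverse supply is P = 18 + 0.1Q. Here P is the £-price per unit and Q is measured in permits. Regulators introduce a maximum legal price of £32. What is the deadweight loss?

Competitive equilibrium: 170 − 0.1Q = 18 + 0.1Q → Q* = 760, P* = 94.
At the ceiling P = 32, quantity supplied = (32 − 18)/0.1 = 140.
Willingness to pay at Q' = 140: 170 − 0.1·140 = 156.
ΔQ = 760 − 140 = 620; wedge = 156 − 32 = 124.
The triangle = ½ × 620 × 124 = £38440.

£38440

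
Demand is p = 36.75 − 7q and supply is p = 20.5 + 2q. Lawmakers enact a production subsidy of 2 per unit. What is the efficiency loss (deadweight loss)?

0.22

Competitive equilibrium: 36.75 − 7q = 20.5 + 2q → q* = 1.8056, p* = 24.1111.
The subsidy lowers effective supply by 2: p = 18.5 + 2q.
New quantity: 36.75 − 7q = 18.5 + 2q → q' = 2.0278.
Overproduction Δq = 2.0278 − 1.8056 = 0.2222; wedge = subsidy = 2.
Deadweight loss = ½ × 0.2222 × 2 = 0.22.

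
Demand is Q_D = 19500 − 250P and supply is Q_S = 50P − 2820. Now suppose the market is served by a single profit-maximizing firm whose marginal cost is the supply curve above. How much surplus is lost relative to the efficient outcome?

198.37

In inverse form: demand P = 78 − 0.004Q, supply P = 56.4 + 0.02Q.
Competitive equilibrium: 78 − 0.004Q = 56.4 + 0.02Q → Q* = 900, P* = 74.4.
Marginal revenue: MR = 78 − 0.008Q. Set MR = MC: 78 − 0.008Q = 56.4 + 0.02Q → Q_m = 771.4286.
Price P_m = 78 − 0.004·771.4286 = 74.9143; MC(Q_m) = 56.4 + 0.02·771.4286 = 71.8286.
Competitive Q* = 900, so ΔQ = 128.5714; wedge = 74.9143 − 71.8286 = 3.0857.
The triangle = ½ × 128.5714 × 3.0857 = 198.37.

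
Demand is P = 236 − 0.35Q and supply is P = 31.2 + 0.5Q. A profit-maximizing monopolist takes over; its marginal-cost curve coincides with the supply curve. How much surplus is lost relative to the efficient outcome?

2098.87

Competitive equilibrium: 236 − 0.35Q = 31.2 + 0.5Q → Q* = 240.94118, P* = 151.67059.
Marginal revenue: MR = 236 − 0.7Q. Set MR = MC: 236 − 0.7Q = 31.2 + 0.5Q → Q_m = 170.66667.
Price P_m = 236 − 0.35·170.66667 = 176.26667; MC(Q_m) = 31.2 + 0.5·170.66667 = 116.53334.
Competitive Q* = 240.94118, so ΔQ = 70.27451; wedge = 176.26667 − 116.53334 = 59.73333.
Deadweight loss = ½ × 70.27451 × 59.73333 = 2098.87.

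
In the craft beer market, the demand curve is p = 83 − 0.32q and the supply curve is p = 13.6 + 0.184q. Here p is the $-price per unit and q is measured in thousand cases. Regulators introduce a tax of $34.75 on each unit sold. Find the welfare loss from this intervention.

Competitive equilibrium: 83 − 0.32q = 13.6 + 0.184q → q* = 137.6984, p* = 38.9365.
With the tax, the buyer price exceeds the seller price by 34.75: (83 − 0.32q) − (13.6 + 0.184q) = 34.75 → q' = 68.75.
Δq = 137.6984 − 68.75 = 68.9484; the wedge equals the tax, 34.75.
The triangle = ½ × 68.9484 × 34.75 = $1197.98 thousand.

$1197.98 thousand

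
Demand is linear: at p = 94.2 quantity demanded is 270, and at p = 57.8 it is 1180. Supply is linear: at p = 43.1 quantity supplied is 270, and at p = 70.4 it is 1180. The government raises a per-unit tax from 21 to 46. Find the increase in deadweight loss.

11964.29

Demand slope = (57.8 − 94.2)/(1180 − 270) = −0.04, so p = 105 − 0.04q.
Supply slope = (70.4 − 43.1)/(1180 − 270) = 0.03, so p = 35 + 0.03q.
Competitive equilibrium: 105 − 0.04q = 35 + 0.03q → q* = 1000, p* = 65.
For a per-unit tax t: Δq = t/0.07, so DWL = ½·t·(t/0.07) = t²/0.14.
At t = 21: DWL = 3150. At t = 46: DWL = 15114.286.
Increase = 15114.286 − 3150 = 11964.29.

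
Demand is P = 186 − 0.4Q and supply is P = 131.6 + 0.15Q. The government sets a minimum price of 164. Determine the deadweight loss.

530.20

Competitive equilibrium: 186 − 0.4Q = 131.6 + 0.15Q → Q* = 98.9091, P* = 146.4364.
At the floor P = 164, quantity demanded = (186 − 164)/0.4 = 55.
Sellers' marginal cost at Q' = 55: 131.6 + 0.15·55 = 139.85.
ΔQ = 98.9091 − 55 = 43.9091; wedge = 164 − 139.85 = 24.15.
The triangle = ½ × 43.9091 × 24.15 = 530.20.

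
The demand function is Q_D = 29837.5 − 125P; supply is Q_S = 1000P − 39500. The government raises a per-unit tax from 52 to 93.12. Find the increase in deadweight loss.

In inverse form: demand P = 238.7 − 0.008Q, supply P = 39.5 + 0.001Q.
Competitive equilibrium: 238.7 − 0.008Q = 39.5 + 0.001Q → Q* = 22133.3333, P* = 61.6333.
For a per-unit tax t: ΔQ = t/0.009, so DWL = ½·t·(t/0.009) = t²/0.018.
At t = 52: DWL = 150222.222. At t = 93.12: DWL = 481740.8.
Increase = 481740.8 − 150222.222 = 331518.58.

331518.58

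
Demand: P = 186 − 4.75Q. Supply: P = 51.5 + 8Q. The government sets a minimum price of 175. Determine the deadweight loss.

Competitive equilibrium: 186 − 4.75Q = 51.5 + 8Q → Q* = 10.54902, P* = 135.89216.
At the floor P = 175, quantity demanded = (186 − 175)/4.75 = 2.31579.
Sellers' marginal cost at Q' = 2.31579: 51.5 + 8·2.31579 = 70.02632.
ΔQ = 10.54902 − 2.31579 = 8.23323; wedge = 175 − 70.02632 = 104.97368.
DWL = ½ × 8.23323 × 104.97368 = 432.14.

432.14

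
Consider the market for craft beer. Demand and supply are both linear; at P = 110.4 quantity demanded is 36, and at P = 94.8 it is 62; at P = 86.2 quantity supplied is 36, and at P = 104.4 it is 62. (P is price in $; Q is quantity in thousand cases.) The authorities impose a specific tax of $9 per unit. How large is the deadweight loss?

Demand slope = (94.8 − 110.4)/(62 − 36) = −0.6, so P = 132 − 0.6Q.
Supply slope = (104.4 − 86.2)/(62 − 36) = 0.7, so P = 61 + 0.7Q.
Competitive equilibrium: 132 − 0.6Q = 61 + 0.7Q → Q* = 54.6154, P* = 99.2308.
With the tax, the buyer price exceeds the seller price by 9: (132 − 0.6Q) − (61 + 0.7Q) = 9 → Q' = 47.6923.
ΔQ = 54.6154 − 47.6923 = 6.9231; the wedge equals the tax, 9.
The triangle = ½ × 6.9231 × 9 = $31.15 thousand.

$31.15 thousand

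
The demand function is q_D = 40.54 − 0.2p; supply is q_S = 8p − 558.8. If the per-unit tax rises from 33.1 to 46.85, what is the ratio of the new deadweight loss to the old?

2.003

In inverse form: demand p = 202.7 − 5q, supply p = 69.85 + 0.125q.
Competitive equilibrium: 202.7 − 5q = 69.85 + 0.125q → q* = 25.922, p* = 73.0902.
For a per-unit tax t: Δq = t/5.125, so DWL = ½·t·(t/5.125) = t²/10.25.
At t = 33.1: DWL = 106.889. At t = 46.85: DWL = 214.139.
Ratio = (46.85/33.1)² = 2.003.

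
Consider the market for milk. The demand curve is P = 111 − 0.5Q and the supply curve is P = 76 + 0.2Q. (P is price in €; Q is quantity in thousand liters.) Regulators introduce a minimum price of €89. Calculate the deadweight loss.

€12.60 thousand

Competitive equilibrium: 111 − 0.5Q = 76 + 0.2Q → Q* = 50, P* = 86.
At the floor P = 89, quantity demanded = (111 − 89)/0.5 = 44.
Sellers' marginal cost at Q' = 44: 76 + 0.2·44 = 84.8.
ΔQ = 50 − 44 = 6; wedge = 89 − 84.8 = 4.2.
DWL = ½ × 6 × 4.2 = €12.60 thousand.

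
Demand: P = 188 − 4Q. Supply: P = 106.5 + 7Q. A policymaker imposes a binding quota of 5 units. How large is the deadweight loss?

31.92

Competitive equilibrium: 188 − 4Q = 106.5 + 7Q → Q* = 7.4091, P* = 158.3636.
At Q = 5: demand price = 188 − 4·5 = 168; supply price = 106.5 + 7·5 = 141.5.
ΔQ = 7.4091 − 5 = 2.4091; wedge = 168 − 141.5 = 26.5.
Welfare loss = ½ × 2.4091 × 26.5 = 31.92.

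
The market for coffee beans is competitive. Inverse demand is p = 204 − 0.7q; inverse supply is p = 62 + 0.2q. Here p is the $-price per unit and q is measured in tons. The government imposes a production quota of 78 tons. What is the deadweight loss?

$2864.02

Competitive equilibrium: 204 − 0.7q = 62 + 0.2q → q* = 157.7778, p* = 93.5556.
At q = 78: demand price = 204 − 0.7·78 = 149.4; supply price = 62 + 0.2·78 = 77.6.
Δq = 157.7778 − 78 = 79.7778; wedge = 149.4 − 77.6 = 71.8.
DWL = ½ × 79.7778 × 71.8 = $2864.02.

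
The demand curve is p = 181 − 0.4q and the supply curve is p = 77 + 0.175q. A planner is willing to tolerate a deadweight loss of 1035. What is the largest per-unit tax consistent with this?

34.5

Competitive equilibrium: 181 − 0.4q = 77 + 0.175q → q* = 180.8696, p* = 108.6522.
A tax t gives Δq = t/0.575 and wedge t, so DWL = t²/1.15.
t²/1.15 = 1035 → t² = 1190.25 → t = 34.5.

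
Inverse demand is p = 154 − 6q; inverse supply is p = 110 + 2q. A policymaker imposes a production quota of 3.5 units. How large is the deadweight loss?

Competitive equilibrium: 154 − 6q = 110 + 2q → q* = 5.5, p* = 121.
At q = 3.5: demand price = 154 − 6·3.5 = 133; supply price = 110 + 2·3.5 = 117.
Δq = 5.5 − 3.5 = 2; wedge = 133 − 117 = 16.
The triangle = ½ × 2 × 16 = 16.

16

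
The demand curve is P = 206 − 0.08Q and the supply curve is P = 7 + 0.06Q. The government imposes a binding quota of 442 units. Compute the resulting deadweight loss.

Competitive equilibrium: 206 − 0.08Q = 7 + 0.06Q → Q* = 1421.4286, P* = 92.2857.
At Q = 442: demand price = 206 − 0.08·442 = 170.64; supply price = 7 + 0.06·442 = 33.52.
ΔQ = 1421.4286 − 442 = 979.4286; wedge = 170.64 − 33.52 = 137.12.
DWL = ½ × 979.4286 × 137.12 = 67149.62.

67149.62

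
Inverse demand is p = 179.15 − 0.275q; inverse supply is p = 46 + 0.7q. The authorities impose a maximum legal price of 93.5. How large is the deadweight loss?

Competitive equilibrium: 179.15 − 0.275q = 46 + 0.7q → q* = 136.5641, p* = 141.5949.
At the ceiling p = 93.5, quantity supplied = (93.5 − 46)/0.7 = 67.8571.
Willingness to pay at q' = 67.8571: 179.15 − 0.275·67.8571 = 160.4893.
Δq = 136.5641 − 67.8571 = 68.707; wedge = 160.4893 − 93.5 = 66.9893.
The triangle = ½ × 68.707 × 66.9893 = 2301.32.

2301.32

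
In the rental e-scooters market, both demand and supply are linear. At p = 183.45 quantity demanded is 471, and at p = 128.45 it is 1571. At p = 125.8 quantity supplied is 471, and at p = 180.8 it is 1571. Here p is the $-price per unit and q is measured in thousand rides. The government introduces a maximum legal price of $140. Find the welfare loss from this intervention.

Demand slope = (128.45 − 183.45)/(1571 − 471) = −0.05, so p = 207 − 0.05q.
Supply slope = (180.8 − 125.8)/(1571 − 471) = 0.05, so p = 102.25 + 0.05q.
Competitive equilibrium: 207 − 0.05q = 102.25 + 0.05q → q* = 1047.5, p* = 154.625.
At the ceiling p = 140, quantity supplied = (140 − 102.25)/0.05 = 755.
Willingness to pay at q' = 755: 207 − 0.05·755 = 169.25.
Δq = 1047.5 − 755 = 292.5; wedge = 169.25 − 140 = 29.25.
Welfare loss = ½ × 292.5 × 29.25 = $4277.81 thousand.

$4277.81 thousand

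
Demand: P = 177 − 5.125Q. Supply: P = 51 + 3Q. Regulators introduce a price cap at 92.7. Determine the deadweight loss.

10.50

Competitive equilibrium: 177 − 5.125Q = 51 + 3Q → Q* = 15.5077, P* = 97.5231.
At the ceiling P = 92.7, quantity supplied = (92.7 − 51)/3 = 13.9.
Willingness to pay at Q' = 13.9: 177 − 5.125·13.9 = 105.7625.
ΔQ = 15.5077 − 13.9 = 1.6077; wedge = 105.7625 − 92.7 = 13.0625.
DWL = ½ × 1.6077 × 13.0625 = 10.50.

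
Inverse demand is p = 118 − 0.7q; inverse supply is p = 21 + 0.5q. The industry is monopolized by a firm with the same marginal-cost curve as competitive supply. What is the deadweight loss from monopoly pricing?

Competitive equilibrium: 118 − 0.7q = 21 + 0.5q → q* = 80.8333, p* = 61.4167.
Marginal revenue: MR = 118 − 1.4q. Set MR = MC: 118 − 1.4q = 21 + 0.5q → q_m = 51.0526.
Price p_m = 118 − 0.7·51.0526 = 82.2632; MC(q_m) = 21 + 0.5·51.0526 = 46.5263.
Competitive q* = 80.8333, so Δq = 29.7807; wedge = 82.2632 − 46.5263 = 35.7369.
Deadweight loss = ½ × 29.7807 × 35.7369 = 532.13.

532.13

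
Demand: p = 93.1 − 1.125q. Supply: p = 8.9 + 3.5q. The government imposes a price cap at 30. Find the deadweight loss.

Competitive equilibrium: 93.1 − 1.125q = 8.9 + 3.5q → q* = 18.2054, p* = 72.6189.
At the ceiling p = 30, quantity supplied = (30 − 8.9)/3.5 = 6.0286.
Willingness to pay at q' = 6.0286: 93.1 − 1.125·6.0286 = 86.3178.
Δq = 18.2054 − 6.0286 = 12.1768; wedge = 86.3178 − 30 = 56.3178.
Welfare loss = ½ × 12.1768 × 56.3178 = 342.89.

342.89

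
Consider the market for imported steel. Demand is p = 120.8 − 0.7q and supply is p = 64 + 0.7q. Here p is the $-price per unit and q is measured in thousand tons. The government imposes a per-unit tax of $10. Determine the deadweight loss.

Competitive equilibrium: 120.8 − 0.7q = 64 + 0.7q → q* = 40.5714, p* = 92.4.
With the tax, the buyer price exceeds the seller price by 10: (120.8 − 0.7q) − (64 + 0.7q) = 10 → q' = 33.4286.
Δq = 40.5714 − 33.4286 = 7.1428; the wedge equals the tax, 10.
DWL = ½ × 7.1428 × 10 = $35.71 thousand.

$35.71 thousand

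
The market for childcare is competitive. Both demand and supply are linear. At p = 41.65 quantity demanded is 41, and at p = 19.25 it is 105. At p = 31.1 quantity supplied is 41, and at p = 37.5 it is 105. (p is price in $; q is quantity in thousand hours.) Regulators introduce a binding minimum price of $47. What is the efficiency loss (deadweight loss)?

Demand slope = (19.25 − 41.65)/(105 − 41) = −0.35, so p = 56 − 0.35q.
Supply slope = (37.5 − 31.1)/(105 − 41) = 0.1, so p = 27 + 0.1q.
Competitive equilibrium: 56 − 0.35q = 27 + 0.1q → q* = 64.4444, p* = 33.4444.
At the floor p = 47, quantity demanded = (56 − 47)/0.35 = 25.7143.
Sellers' marginal cost at q' = 25.7143: 27 + 0.1·25.7143 = 29.5714.
Δq = 64.4444 − 25.7143 = 38.7301; wedge = 47 − 29.5714 = 17.4286.
Deadweight loss = ½ × 38.7301 × 17.4286 = $337.51 thousand.

$337.51 thousand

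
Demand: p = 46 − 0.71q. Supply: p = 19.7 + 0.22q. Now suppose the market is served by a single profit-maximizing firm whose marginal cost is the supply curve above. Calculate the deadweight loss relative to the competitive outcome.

Competitive equilibrium: 46 − 0.71q = 19.7 + 0.22q → q* = 28.2796, p* = 25.9215.
Marginal revenue: MR = 46 − 1.42q. Set MR = MC: 46 − 1.42q = 19.7 + 0.22q → q_m = 16.0366.
Price p_m = 46 − 0.71·16.0366 = 34.614; MC(q_m) = 19.7 + 0.22·16.0366 = 23.2281.
Competitive q* = 28.2796, so Δq = 12.243; wedge = 34.614 − 23.2281 = 11.3859.
DWL = ½ × 12.243 × 11.3859 = 69.70.

69.70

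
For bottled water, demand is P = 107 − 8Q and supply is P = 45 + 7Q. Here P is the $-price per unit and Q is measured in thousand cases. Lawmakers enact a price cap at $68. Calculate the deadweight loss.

$5.39 thousand

Competitive equilibrium: 107 − 8Q = 45 + 7Q → Q* = 4.1333, P* = 73.9333.
At the ceiling P = 68, quantity supplied = (68 − 45)/7 = 3.2857.
Willingness to pay at Q' = 3.2857: 107 − 8·3.2857 = 80.7144.
ΔQ = 4.1333 − 3.2857 = 0.8476; wedge = 80.7144 − 68 = 12.7144.
Deadweight loss = ½ × 0.8476 × 12.7144 = $5.39 thousand.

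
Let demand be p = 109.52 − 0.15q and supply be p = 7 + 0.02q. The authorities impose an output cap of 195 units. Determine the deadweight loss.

Competitive equilibrium: 109.52 − 0.15q = 7 + 0.02q → q* = 603.0588, p* = 19.0612.
At q = 195: demand price = 109.52 − 0.15·195 = 80.27; supply price = 7 + 0.02·195 = 10.9.
Δq = 603.0588 − 195 = 408.0588; wedge = 80.27 − 10.9 = 69.37.
Deadweight loss = ½ × 408.0588 × 69.37 = 14153.52.

14153.52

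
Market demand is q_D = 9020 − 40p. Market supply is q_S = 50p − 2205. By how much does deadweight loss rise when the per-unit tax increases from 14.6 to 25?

In inverse form: demand p = 225.5 − 0.025q, supply p = 44.1 + 0.02q.
Competitive equilibrium: 225.5 − 0.025q = 44.1 + 0.02q → q* = 4031.1111, p* = 124.7222.
For a per-unit tax t: Δq = t/0.045, so DWL = ½·t·(t/0.045) = t²/0.09.
At t = 14.6: DWL = 2368.444. At t = 25: DWL = 6944.444.
Increase = 6944.444 − 2368.444 = 4576.

4576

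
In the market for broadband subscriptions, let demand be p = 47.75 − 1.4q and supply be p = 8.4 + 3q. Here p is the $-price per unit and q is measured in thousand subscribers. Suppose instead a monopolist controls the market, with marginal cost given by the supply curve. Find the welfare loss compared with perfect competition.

Competitive equilibrium: 47.75 − 1.4q = 8.4 + 3q → q* = 8.9432, p* = 35.2295.
Marginal revenue: MR = 47.75 − 2.8q. Set MR = MC: 47.75 − 2.8q = 8.4 + 3q → q_m = 6.7845.
Price p_m = 47.75 − 1.4·6.7845 = 38.2517; MC(q_m) = 8.4 + 3·6.7845 = 28.7535.
Competitive q* = 8.9432, so Δq = 2.1587; wedge = 38.2517 − 28.7535 = 9.4982.
The triangle = ½ × 2.1587 × 9.4982 = $10.25 thousand.

$10.25 thousand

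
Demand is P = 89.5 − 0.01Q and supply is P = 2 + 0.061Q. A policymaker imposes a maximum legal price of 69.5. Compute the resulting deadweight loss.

Competitive equilibrium: 89.5 − 0.01Q = 2 + 0.061Q → Q* = 1232.3944, P* = 77.1761.
At the ceiling P = 69.5, quantity supplied = (69.5 − 2)/0.061 = 1106.5574.
Willingness to pay at Q' = 1106.5574: 89.5 − 0.01·1106.5574 = 78.4344.
ΔQ = 1232.3944 − 1106.5574 = 125.837; wedge = 78.4344 − 69.5 = 8.9344.
DWL = ½ × 125.837 × 8.9344 = 562.14.

562.14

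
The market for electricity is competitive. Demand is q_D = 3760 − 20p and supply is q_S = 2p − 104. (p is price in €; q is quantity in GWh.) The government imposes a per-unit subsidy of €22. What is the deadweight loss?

€440

In inverse form: demand p = 188 − 0.05q, supply p = 52 + 0.5q.
Competitive equilibrium: 188 − 0.05q = 52 + 0.5q → q* = 247.2727, p* = 175.6364.
The subsidy lowers effective supply by 22: p = 30 + 0.5q.
New quantity: 188 − 0.05q = 30 + 0.5q → q' = 287.2727.
Overproduction Δq = 287.2727 − 247.2727 = 40; wedge = subsidy = 22.
DWL = ½ × 40 × 22 = €440.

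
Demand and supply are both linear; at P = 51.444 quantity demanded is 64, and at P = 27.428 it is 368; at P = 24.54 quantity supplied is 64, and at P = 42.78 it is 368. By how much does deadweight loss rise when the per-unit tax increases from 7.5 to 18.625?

1045.47

Demand slope = (27.428 − 51.444)/(368 − 64) = −0.079, so P = 56.5 − 0.079Q.
Supply slope = (42.78 − 24.54)/(368 − 64) = 0.06, so P = 20.7 + 0.06Q.
Competitive equilibrium: 56.5 − 0.079Q = 20.7 + 0.06Q → Q* = 257.554, P* = 36.1532.
For a per-unit tax t: ΔQ = t/0.139, so DWL = ½·t·(t/0.139) = t²/0.278.
At t = 7.5: DWL = 202.338. At t = 18.625: DWL = 1247.808.
Increase = 1247.808 − 202.338 = 1045.47.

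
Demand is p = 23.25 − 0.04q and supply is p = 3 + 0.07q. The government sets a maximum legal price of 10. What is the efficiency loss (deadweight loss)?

388.92

Competitive equilibrium: 23.25 − 0.04q = 3 + 0.07q → q* = 184.0909, p* = 15.8864.
At the ceiling p = 10, quantity supplied = (10 − 3)/0.07 = 100.
Willingness to pay at q' = 100: 23.25 − 0.04·100 = 19.25.
Δq = 184.0909 − 100 = 84.0909; wedge = 19.25 − 10 = 9.25.
The triangle = ½ × 84.0909 × 9.25 = 388.92.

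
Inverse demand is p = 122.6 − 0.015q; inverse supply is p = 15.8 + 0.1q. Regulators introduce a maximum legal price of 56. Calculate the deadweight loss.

15950.98

Competitive equilibrium: 122.6 − 0.015q = 15.8 + 0.1q → q* = 928.6957, p* = 108.6696.
At the ceiling p = 56, quantity supplied = (56 − 15.8)/0.1 = 402.
Willingness to pay at q' = 402: 122.6 − 0.015·402 = 116.57.
Δq = 928.6957 − 402 = 526.6957; wedge = 116.57 − 56 = 60.57.
DWL = ½ × 526.6957 × 60.57 = 15950.98.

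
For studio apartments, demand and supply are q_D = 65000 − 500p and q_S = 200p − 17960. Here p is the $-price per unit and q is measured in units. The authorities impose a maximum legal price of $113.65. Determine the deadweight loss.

$3312.58

In inverse form: demand p = 130 − 0.002q, supply p = 89.8 + 0.005q.
Competitive equilibrium: 130 − 0.002q = 89.8 + 0.005q → q* = 5742.8571, p* = 118.5143.
At the ceiling p = 113.65, quantity supplied = (113.65 − 89.8)/0.005 = 4770.
Willingness to pay at q' = 4770: 130 − 0.002·4770 = 120.46.
Δq = 5742.8571 − 4770 = 972.8571; wedge = 120.46 − 113.65 = 6.81.
Welfare loss = ½ × 972.8571 × 6.81 = $3312.58.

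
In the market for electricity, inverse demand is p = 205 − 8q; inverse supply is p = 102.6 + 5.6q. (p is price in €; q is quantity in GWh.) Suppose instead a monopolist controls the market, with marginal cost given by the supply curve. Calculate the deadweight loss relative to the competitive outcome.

€52.88

Competitive equilibrium: 205 − 8q = 102.6 + 5.6q → q* = 7.5294, p* = 144.7647.
Marginal revenue: MR = 205 − 16q. Set MR = MC: 205 − 16q = 102.6 + 5.6q → q_m = 4.7407.
Price p_m = 205 − 8·4.7407 = 167.0744; MC(q_m) = 102.6 + 5.6·4.7407 = 129.1479.
Competitive q* = 7.5294, so Δq = 2.7887; wedge = 167.0744 − 129.1479 = 37.9265.
Deadweight loss = ½ × 2.7887 × 37.9265 = €52.88.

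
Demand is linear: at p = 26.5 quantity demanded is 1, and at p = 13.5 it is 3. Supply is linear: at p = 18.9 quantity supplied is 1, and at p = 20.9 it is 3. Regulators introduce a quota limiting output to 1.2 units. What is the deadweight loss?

2.48

Demand slope = (13.5 − 26.5)/(3 − 1) = −6.5, so p = 33 − 6.5q.
Supply slope = (20.9 − 18.9)/(3 − 1) = 1, so p = 17.9 + q.
Competitive equilibrium: 33 − 6.5q = 17.9 + q → q* = 2.0133, p* = 19.9133.
At q = 1.2: demand price = 33 − 6.5·1.2 = 25.2; supply price = 17.9 + 1·1.2 = 19.1.
Δq = 2.0133 − 1.2 = 0.8133; wedge = 25.2 − 19.1 = 6.1.
The triangle = ½ × 0.8133 × 6.1 = 2.48.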